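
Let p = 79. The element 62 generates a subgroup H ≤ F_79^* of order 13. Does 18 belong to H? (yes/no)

yes

⟨62⟩ has order 13; its elements mod 79 are {1, 8, 10, 18, 21, 22, 38, 46, 52, 62, 64, 65, 67}.
18 is in this set.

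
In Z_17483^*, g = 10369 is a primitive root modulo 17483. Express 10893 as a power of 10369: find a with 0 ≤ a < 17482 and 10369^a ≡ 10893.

Baby-step giant-step with m = ceil(sqrt(17482)) = 133.
Baby table (10369^j mod 17483 for j=0..132):
  0:1  1:10369  2:13194  3:4111  4:3405  5:8268  6:11743  7:11555
  8:2796  9:4910  10:1294  11:8025  12:9628  13:4802  14:354  15:16679
  16:2715  17:4205  18:16526  19:7211  20:13551  21:16931  22:10736  23:7323
  24:3518  25:8604  26:16610  27:4057  28:2935  29:12595  30:17028  31:2515
  32:10882  33:176  34:6712  35:14388  36:6733  37:4858  38:4079  39:3774
  40:5652  41:2572  42:7493  43:465  44:13760  45:16160  46:5968  47:9855
  48:15843  49:5799  50:5794  51:6398  52:10360  53:7288  54:7746  55:1372
  56:12589  57:7263  58:10766  59:3699  60:14712  61:9553  62:13862  63:7335
  64:5565  65:9585  66:13493  67:9951  68:14736  69:13647  70:15824  71:1101
  72:17353  73:15704  74:15597  75:7543  76:11908  77:9106  78:11914  79:1388
  80:3663  81:8571  82:6610  83:5730  84:7136  85:5128  86:6429  87:17105
  88:14193  89:12806  90:2029  91:6652  92:4153  93:1828  94:2960  95:9575
  96:14701  97:392  98:8592  99:14563  100:3076  101:6052  102:6701  103:5227
  104:1463  105:12086  106:1590  107:241  108:16343  109:15331  110:11703  111:16387
  112:17009  113:15300  114:4958  115:9482  116:11949  117:14643  118:10895  119:12592
  120:3404  121:15382  122:16032  123:7444  124:16874  125:14125  126:7034  127:13953
  128:6832  129:17375  130:16543  131:8654  132:10570
Giant step factor: 10369^(-133) ≡ 13061 (mod 17483).
Scan 10893·13061^i mod 17483 for i = 0, 1, …:
  i=0: 10893   i=1: 14302   i=2: 10050   i=3: 686
  i=4: 8550   i=5: 7629   i=6: 6752   i=7: 3620
  i=8: 6788   i=9: 1775     …   i=81: 16172
  i=82: 10369
Match at i=82, j=1: a = 82·133 + 1 = 10907.

10907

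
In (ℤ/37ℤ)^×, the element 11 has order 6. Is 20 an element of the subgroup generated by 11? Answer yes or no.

⟨11⟩ has order 6; its elements mod 37 are {1, 10, 11, 26, 27, 36}.
20 is not in this set.

no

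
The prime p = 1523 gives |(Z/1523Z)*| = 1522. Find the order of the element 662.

The order of 662 must divide p − 1 = 1522 = 2 · 761.
Divisors: 1, 2, 761, 1522.
Check each in increasing order: 662^1 ≡ 662;  662^2 ≡ 1143;  662^761 ≡ 1522;  662^1522 ≡ 1.
Smallest exponent giving 1 is 1522.

1522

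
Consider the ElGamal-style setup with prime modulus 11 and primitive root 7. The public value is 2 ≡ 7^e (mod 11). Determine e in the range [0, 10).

3

Successive powers of 7 modulo 11:
  7^0=1  7^1=7  7^2=5  7^3=2
So 7^3 ≡ 2 (mod 11), giving e = 3.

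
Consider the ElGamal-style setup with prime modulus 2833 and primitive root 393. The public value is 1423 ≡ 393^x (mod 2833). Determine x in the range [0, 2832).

142

Baby-step giant-step with m = ceil(sqrt(2832)) = 54.
Baby table (393^j mod 2833 for j=0..53):
  0:1  1:393  2:1467  3:1432  4:1842  5:1491  6:2365  7:221
  8:1863  9:1245  10:2009  11:1963  12:883  13:1393  14:680  15:938
  16:344  17:2041  18:374  19:2499  20:1889  21:131  22:489  23:2366
  24:614  25:497  26:2677  27:1018  28:621  29:415  30:1614  31:2543
  32:2183  33:2353  34:1171  35:1257  36:1059  37:2569  38:1069  39:833
  40:1574  41:988  42:163  43:1733  44:1149  45:1110  46:2781  47:2228
  48:207  49:2027  50:538  51:1792  52:1672  53:2673
Giant step factor: 393^(-54) ≡ 1529 (mod 2833).
Scan 1423·1529^i mod 2833 for i = 0, 1, …:
  i=0: 1423   i=1: 23   i=2: 1171
Match at i=2, j=34: x = 2·54 + 34 = 142.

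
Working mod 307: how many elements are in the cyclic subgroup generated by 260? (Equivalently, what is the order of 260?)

153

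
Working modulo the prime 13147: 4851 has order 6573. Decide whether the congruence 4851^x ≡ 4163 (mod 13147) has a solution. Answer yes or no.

4163 ∈ ⟨4851⟩ iff 4163^6573 ≡ 1 (mod 13147), since |⟨4851⟩| = 6573.
4163^6573 mod 13147 = 13146.
Since 13146 ≠ 1, 4163 does not lie in the subgroup.

no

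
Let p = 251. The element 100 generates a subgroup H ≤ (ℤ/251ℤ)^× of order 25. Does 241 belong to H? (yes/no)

⟨100⟩ has order 25; its elements mod 251 are {1, 4, 5, 16, 20, 25, 51, 63, 64, 69, 80, 91, 94, 100, 113, 123, 125, 149, 201, 204, 211, 219, 241, 243, 249}.
241 is in this set.

yes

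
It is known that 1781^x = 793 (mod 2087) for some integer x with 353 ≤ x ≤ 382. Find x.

379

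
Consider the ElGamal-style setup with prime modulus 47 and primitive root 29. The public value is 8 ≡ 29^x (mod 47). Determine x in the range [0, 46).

Successive powers of 29 modulo 47:
  29^0=1  29^1=29  29^2=42  29^3=43  29^4=25  29^5=20
  29^6=16  29^7=41  29^8=14  29^9=30  29^10=24  29^11=38
  29^12=21  29^13=45  29^14=36  29^15=10  29^16=8
So 29^16 ≡ 8 (mod 47), giving x = 16.

16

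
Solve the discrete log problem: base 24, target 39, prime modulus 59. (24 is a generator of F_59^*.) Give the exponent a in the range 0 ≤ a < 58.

Baby-step giant-step with m = ceil(sqrt(58)) = 8.
Baby table (24^j mod 59 for j=0..7):
  0:1  1:24  2:45  3:18  4:19  5:43  6:29  7:47
Giant step factor: 24^(-8) ≡ 17 (mod 59).
Scan 39·17^i mod 59 for i = 0, 1, …:
  i=0: 39   i=1: 14   i=2: 2   i=3: 34
  i=4: 47
Match at i=4, j=7: a = 4·8 + 7 = 39.

39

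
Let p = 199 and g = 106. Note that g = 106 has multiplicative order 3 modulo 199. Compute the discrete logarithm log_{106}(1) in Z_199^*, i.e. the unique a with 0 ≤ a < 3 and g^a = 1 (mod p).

Successive powers of 106 modulo 199:
  106^0=1
So 106^0 ≡ 1 (mod 199), giving a = 0.

0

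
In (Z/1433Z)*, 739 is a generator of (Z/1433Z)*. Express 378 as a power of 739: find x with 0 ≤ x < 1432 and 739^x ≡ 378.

1100

Baby-step giant-step with m = ceil(sqrt(1432)) = 38.
Baby table (739^j mod 1433 for j=0..37):
  0:1  1:739  2:148  3:464  4:409  5:1321  6:346  7:620
  8:1053  9:48  10:1080  11:1372  12:777  13:1003  14:356  15:845
  16:1100  17:389  18:871  19:252  20:1371  21:38  22:855  23:1325
  24:436  25:1212  26:43  27:251  28:632  29:1323  30:391  31:916
  32:548  33:866  34:856  35:631  36:584  37:243
Giant step factor: 739^(-38) ≡ 428 (mod 1433).
Scan 378·428^i mod 1433 for i = 0, 1, …:
  i=0: 378   i=1: 1288   i=2: 992   i=3: 408
  i=4: 1231   i=5: 957   i=6: 1191   i=7: 1033
  i=8: 760   i=9: 1422     …   i=27: 296
  i=28: 584
Match at i=28, j=36: x = 28·38 + 36 = 1100.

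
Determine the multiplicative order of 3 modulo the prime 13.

3

The order of 3 must divide p − 1 = 12 = 2^2 · 3.
Divisors: 1, 2, 3, 4, 6, 12.
Check each in increasing order: 3^1 ≡ 3;  3^2 ≡ 9;  3^3 ≡ 1.
Smallest exponent giving 1 is 3.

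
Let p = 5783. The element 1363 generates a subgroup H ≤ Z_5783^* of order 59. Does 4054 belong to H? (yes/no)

yes

4054 ∈ ⟨1363⟩ iff 4054^59 ≡ 1 (mod 5783), since |⟨1363⟩| = 59.
4054^59 mod 5783 = 1.
Since 1 = 1, 4054 lies in the subgroup.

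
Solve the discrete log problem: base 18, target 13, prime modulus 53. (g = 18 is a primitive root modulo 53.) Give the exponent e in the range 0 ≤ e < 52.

20

Successive powers of 18 modulo 53:
  18^0=1  18^1=18  18^2=6  18^3=2  18^4=36  18^5=12
  18^6=4  18^7=19  18^8=24  18^9=8  18^10=38  18^11=48
  18^12=16  18^13=23  18^14=43  18^15=32  18^16=46  18^17=33
  18^18=11  18^19=39  18^20=13
So 18^20 ≡ 13 (mod 53), giving e = 20.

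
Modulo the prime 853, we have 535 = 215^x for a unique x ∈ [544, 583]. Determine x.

Compute 215^544 mod 853 = 650, then multiply by 215 repeatedly:
  215^544=650  215^545=711  215^546=178  215^547=738  215^548=12
  215^549=21  215^550=250  215^551=11  215^552=659  215^553=87
  215^554=792  215^555=533  215^556=293  215^557=726  215^558=844
  215^559=624  215^560=239  215^561=205  215^562=572  215^563=148
  215^564=259  215^565=240  215^566=420  215^567=735  215^568=220
  215^569=385  215^570=34  215^571=486  215^572=424  215^573=742
  215^574=19  215^575=673  215^576=538  215^577=515  215^578=688
  215^579=351  215^580=401  215^581=62  215^582=535
Found 535 at exponent 582.

582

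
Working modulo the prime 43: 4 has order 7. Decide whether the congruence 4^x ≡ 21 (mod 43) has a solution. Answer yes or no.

yes

⟨4⟩ has order 7; its elements mod 43 are {1, 4, 11, 16, 21, 35, 41}.
21 is in this set.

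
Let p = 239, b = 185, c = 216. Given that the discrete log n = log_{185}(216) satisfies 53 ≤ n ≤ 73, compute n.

Compute 185^53 mod 239 = 219, then multiply by 185 repeatedly:
  185^53=219  185^54=124  185^55=235  185^56=216
Found 216 at exponent 56.

56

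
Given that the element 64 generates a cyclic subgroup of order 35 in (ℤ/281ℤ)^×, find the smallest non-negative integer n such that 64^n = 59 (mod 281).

Successive powers of 64 modulo 281:
  64^0=1  64^1=64  64^2=162  64^3=252  64^4=111  64^5=79
  64^6=279  64^7=153  64^8=238  64^9=58  64^10=59
So 64^10 ≡ 59 (mod 281), giving n = 10.

10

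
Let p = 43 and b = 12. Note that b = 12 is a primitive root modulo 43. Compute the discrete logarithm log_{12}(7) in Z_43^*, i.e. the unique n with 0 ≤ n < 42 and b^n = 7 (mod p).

35

Baby-step giant-step with m = ceil(sqrt(42)) = 7.
Baby table (12^j mod 43 for j=0..6):
  0:1  1:12  2:15  3:8  4:10  5:34  6:21
Giant step factor: 12^(-7) ≡ 7 (mod 43).
Scan 7·7^i mod 43 for i = 0, 1, …:
  i=0: 7   i=1: 6   i=2: 42   i=3: 36
  i=4: 37   i=5: 1
Match at i=5, j=0: n = 5·7 + 0 = 35.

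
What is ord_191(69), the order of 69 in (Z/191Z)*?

19

The order of 69 must divide p − 1 = 190 = 2 · 5 · 19.
Divisors: 1, 2, 5, 10, 19, 38, 95, 190.
Check each in increasing order: 69^1 ≡ 69;  69^2 ≡ 177;  69^5 ≡ 154;  69^10 ≡ 32;  69^19 ≡ 1.
Smallest exponent giving 1 is 19.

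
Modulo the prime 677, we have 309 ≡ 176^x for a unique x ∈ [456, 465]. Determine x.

Compute 176^456 mod 677 = 558, then multiply by 176 repeatedly:
  176^456=558  176^457=43  176^458=121  176^459=309
Found 309 at exponent 459.

459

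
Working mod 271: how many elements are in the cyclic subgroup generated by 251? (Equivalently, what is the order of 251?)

270

The order of 251 must divide p − 1 = 270 = 2 · 3^3 · 5.
Divisors: 1, 2, 3, 5, 6, 9, 10, 15, 18, 27, 30, 45, 54, 90, 135, 270.
Check each in increasing order: 251^1 ≡ 251;  251^2 ≡ 129;  251^3 ≡ 130;  251^5 ≡ 239;  251^6 ≡ 98;  251^9 ≡ 3;  251^10 ≡ 211;  251^15 ≡ 23;  251^18 ≡ 9;  251^27 ≡ 27;  251^30 ≡ 258;  251^45 ≡ 243;  251^54 ≡ 187;  251^90 ≡ 242;  251^135 ≡ 270;  251^270 ≡ 1.
Smallest exponent giving 1 is 270.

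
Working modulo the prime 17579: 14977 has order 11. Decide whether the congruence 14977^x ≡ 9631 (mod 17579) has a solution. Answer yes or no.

yes

⟨14977⟩ has order 11; its elements mod 17579 are {1, 2489, 4651, 7313, 7792, 9357, 9631, 10029, 10273, 11382, 14977}.
9631 is in this set.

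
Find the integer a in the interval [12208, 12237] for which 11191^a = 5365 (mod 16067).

12211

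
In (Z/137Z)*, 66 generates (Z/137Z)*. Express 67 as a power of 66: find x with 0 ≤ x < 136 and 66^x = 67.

71

Baby-step giant-step with m = ceil(sqrt(136)) = 12.
Baby table (66^j mod 137 for j=0..11):
  0:1  1:66  2:109  3:70  4:99  5:95  6:105  7:80
  8:74  9:89  10:120  11:111
Giant step factor: 66^(-12) ≡ 78 (mod 137).
Scan 67·78^i mod 137 for i = 0, 1, …:
  i=0: 67   i=1: 20   i=2: 53   i=3: 24
  i=4: 91   i=5: 111
Match at i=5, j=11: x = 5·12 + 11 = 71.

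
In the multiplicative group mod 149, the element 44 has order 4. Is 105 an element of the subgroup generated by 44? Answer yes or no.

yes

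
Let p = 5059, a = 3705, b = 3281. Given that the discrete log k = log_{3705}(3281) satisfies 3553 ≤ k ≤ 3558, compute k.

Compute 3705^3553 mod 5059 = 3053, then multiply by 3705 repeatedly:
  3705^3553=3053  3705^3554=4500  3705^3555=3095  3705^3556=3281
Found 3281 at exponent 3556.

3556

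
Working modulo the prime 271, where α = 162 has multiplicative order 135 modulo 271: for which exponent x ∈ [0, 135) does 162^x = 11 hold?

49

Baby-step giant-step with m = ceil(sqrt(135)) = 12.
Baby table (162^j mod 271 for j=0..11):
  0:1  1:162  2:228  3:80  4:223  5:83  6:167  7:225
  8:136  9:81  10:114  11:40
Giant step factor: 162^(-12) ≡ 79 (mod 271).
Scan 11·79^i mod 271 for i = 0, 1, …:
  i=0: 11   i=1: 56   i=2: 88   i=3: 177
  i=4: 162
Match at i=4, j=1: x = 4·12 + 1 = 49.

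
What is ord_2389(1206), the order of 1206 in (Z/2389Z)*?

199

The order of 1206 must divide p − 1 = 2388 = 2^2 · 3 · 199.
Divisors: 1, 2, 3, 4, 6, 12, 199, 398, 597, 796, 1194, 2388.
Check each in increasing order: 1206^1 ≡ 1206;  1206^2 ≡ 1924;  1206^3 ≡ 625;  1206^4 ≡ 1215;  1206^6 ≡ 1218;  1206^12 ≡ 2344;  1206^199 ≡ 1.
Smallest exponent giving 1 is 199.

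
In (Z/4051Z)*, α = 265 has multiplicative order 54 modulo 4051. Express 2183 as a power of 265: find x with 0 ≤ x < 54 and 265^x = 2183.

Baby-step giant-step with m = ceil(sqrt(54)) = 8.
Baby table (265^j mod 4051 for j=0..7):
  0:1  1:265  2:1358  3:3382  4:959  5:2973  6:1951  7:2538
Giant step factor: 265^(-8) ≡ 818 (mod 4051).
Scan 2183·818^i mod 4051 for i = 0, 1, …:
  i=0: 2183   i=1: 3254   i=2: 265
Match at i=2, j=1: x = 2·8 + 1 = 17.

17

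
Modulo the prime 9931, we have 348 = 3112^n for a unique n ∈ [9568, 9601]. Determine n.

Compute 3112^9568 mod 9931 = 8995, then multiply by 3112 repeatedly:
  3112^9568=8995  3112^9569=6882  3112^9570=5548  3112^9571=5298  3112^9572=1916
  3112^9573=3992  3112^9574=9354  3112^9575=1887  3112^9576=3123  3112^9577=6258
  3112^9578=205  3112^9579=2376  3112^9580=5448  3112^9581=1959  3112^9582=8705
  3112^9583=8123  3112^9584=4381  3112^9585=8340  3112^9586=4377  3112^9587=5823
  3112^9588=7032  3112^9589=5591  3112^9590=80  3112^9591=685  3112^9592=6486
  3112^9593=4640  3112^9594=6  3112^9595=8741  3112^9596=983  3112^9597=348
Found 348 at exponent 9597.

9597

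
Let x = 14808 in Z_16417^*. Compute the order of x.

2052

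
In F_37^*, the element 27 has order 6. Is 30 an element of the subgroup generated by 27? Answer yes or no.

⟨27⟩ has order 6; its elements mod 37 are {1, 10, 11, 26, 27, 36}.
30 is not in this set.

no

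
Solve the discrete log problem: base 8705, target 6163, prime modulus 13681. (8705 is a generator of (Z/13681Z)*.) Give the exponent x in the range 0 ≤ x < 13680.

Baby-step giant-step with m = ceil(sqrt(13680)) = 117.
Baby table (8705^j mod 13681 for j=0..116):
  0:1  1:8705  2:11647  3:10925  4:5494  5:10175  6:2581  7:3403
  8:3750  9:884  10:6498  11:7836  12:12595  13:13622  14:6283  15:10558
  16:12113  17:4198  18:1639  19:11893  20:4438  21:11327  22:2568  23:13367
  24:2830  25:9350  26:3481  27:12371  28:6404  29:10426  30:12257  31:12747
  32:9725  33:11778  34:2076  35:12660  36:4845  37:10883  38:9271  39:13517
  40:8885  41:5232  42:511  43:1930  44:382  45:827  46:2829  47:645
  48:5515  49:1446  50:910  51:251  52:9676  53:9344  54:5975  55:10894
  56:9259  57:4824  58:5931  59:10942  60:2988  61:2959  62:10453  63:1034
  64:12553  65:3718  66:9625  67:3181  68:261  69:959  70:2685  71:5777
  72:11110  73:1561  74:3272  75:12599  76:7399  77:11828  78:13215  79:6727
  80:3855  81:11963  82:11824  83:5757  84:1182  85:1198  86:3668  87:12167
  88:9114  89:1251  90:13560  91:132  92:13537  93:5132  94:5595  95:115
  96:2362  97:12348  98:11404  99:2484  100:7240  101:9514  102:8277  103:7139
  104:5893  105:8496  106:11875  107:11920  108:6896  109:11133  110:10242  111:11214
  112:3935  113:10632  114:13276  115:4173  116:2910
Giant step factor: 8705^(-117) ≡ 5787 (mod 13681).
Scan 6163·5787^i mod 13681 for i = 0, 1, …:
  i=0: 6163   i=1: 12595
Match at i=1, j=12: x = 1·117 + 12 = 129.

129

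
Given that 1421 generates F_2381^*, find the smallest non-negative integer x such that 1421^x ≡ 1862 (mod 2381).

321

Baby-step giant-step with m = ceil(sqrt(2380)) = 49.
Baby table (1421^j mod 2381 for j=0..48):
  0:1  1:1421  2:153  3:742  4:1980  5:1619  6:553  7:83
  8:1274  9:794  10:2061  11:51  12:1041  13:660  14:2127  15:978
  16:1615  17:2012  18:1852  19:687  20:17  21:347  22:220  23:709
  24:326  25:1332  26:2258  27:1411  28:229  29:1593  30:1703  31:867
  32:1030  33:1696  34:444  35:2340  36:1264  37:870  38:531  39:2155
  40:289  41:1137  42:1359  43:148  44:780  45:1215  46:290  47:177
  48:1512
Giant step factor: 1421^(-49) ≡ 1656 (mod 2381).
Scan 1862·1656^i mod 2381 for i = 0, 1, …:
  i=0: 1862   i=1: 77   i=2: 1319   i=3: 887
  i=4: 2176   i=5: 1003   i=6: 1411
Match at i=6, j=27: x = 6·49 + 27 = 321.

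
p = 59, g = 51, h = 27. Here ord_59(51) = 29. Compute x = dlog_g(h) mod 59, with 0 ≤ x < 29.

Successive powers of 51 modulo 59:
  51^0=1  51^1=51  51^2=5  51^3=19  51^4=25  51^5=36
  51^6=7  51^7=3  51^8=35  51^9=15  51^10=57  51^11=16
  51^12=49  51^13=21  51^14=9  51^15=46  51^16=45  51^17=53
  51^18=48  51^19=29  51^20=4  51^21=27
So 51^21 ≡ 27 (mod 59), giving x = 21.

21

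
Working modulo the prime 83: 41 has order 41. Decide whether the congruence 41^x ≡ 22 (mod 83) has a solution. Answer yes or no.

22 ∈ ⟨41⟩ iff 22^41 ≡ 1 (mod 83), since |⟨41⟩| = 41.
22^41 mod 83 = 82.
Since 82 ≠ 1, 22 does not lie in the subgroup.

no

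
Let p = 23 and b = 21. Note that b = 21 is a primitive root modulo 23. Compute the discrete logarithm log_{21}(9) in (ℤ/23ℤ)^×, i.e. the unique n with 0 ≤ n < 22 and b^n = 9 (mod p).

16

Successive powers of 21 modulo 23:
  21^0=1  21^1=21  21^2=4  21^3=15  21^4=16  21^5=14
  21^6=18  21^7=10  21^8=3  21^9=17  21^10=12  21^11=22
  21^12=2  21^13=19  21^14=8  21^15=7  21^16=9
So 21^16 ≡ 9 (mod 23), giving n = 16.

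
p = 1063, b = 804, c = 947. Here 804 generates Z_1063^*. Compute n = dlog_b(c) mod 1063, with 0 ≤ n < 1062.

66

Baby-step giant-step with m = ceil(sqrt(1062)) = 33.
Baby table (804^j mod 1063 for j=0..32):
  0:1  1:804  2:112  3:756  4:851  5:695  6:705  7:241
  8:298  9:417  10:423  11:995  12:604  13:888  14:679  15:597
  16:575  17:958  18:620  19:996  20:345  21:1000  22:372  23:385
  24:207  25:600  26:861  27:231  28:762  29:360  30:304  31:989
  32:32
Giant step factor: 804^(-33) ≡ 438 (mod 1063).
Scan 947·438^i mod 1063 for i = 0, 1, …:
  i=0: 947   i=1: 216   i=2: 1
Match at i=2, j=0: n = 2·33 + 0 = 66.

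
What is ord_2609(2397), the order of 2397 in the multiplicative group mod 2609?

2608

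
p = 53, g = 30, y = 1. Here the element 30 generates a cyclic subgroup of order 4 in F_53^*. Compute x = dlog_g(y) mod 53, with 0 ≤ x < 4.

0

Successive powers of 30 modulo 53:
  30^0=1
So 30^0 ≡ 1 (mod 53), giving x = 0.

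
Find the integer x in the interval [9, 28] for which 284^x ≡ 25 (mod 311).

26

Compute 284^9 mod 311 = 295, then multiply by 284 repeatedly:
  284^9=295  284^10=121  284^11=154  284^12=196  284^13=306
  284^14=135  284^15=87  284^16=139  284^17=290  284^18=256
  284^19=241  284^20=24  284^21=285  284^22=80  284^23=17
  284^24=163  284^25=264  284^26=25
Found 25 at exponent 26.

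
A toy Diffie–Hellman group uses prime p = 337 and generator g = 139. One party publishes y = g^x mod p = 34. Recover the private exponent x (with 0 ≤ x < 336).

Baby-step giant-step with m = ceil(sqrt(336)) = 19.
Baby table (139^j mod 337 for j=0..18):
  0:1  1:139  2:112  3:66  4:75  5:315  6:312  7:232
  8:233  9:35  10:147  11:213  12:288  13:266  14:241  15:136
  16:32  17:67  18:214
Giant step factor: 139^(-19) ≡ 176 (mod 337).
Scan 34·176^i mod 337 for i = 0, 1, …:
  i=0: 34   i=1: 255   i=2: 59   i=3: 274
  i=4: 33   i=5: 79   i=6: 87   i=7: 147
Match at i=7, j=10: x = 7·19 + 10 = 143.

143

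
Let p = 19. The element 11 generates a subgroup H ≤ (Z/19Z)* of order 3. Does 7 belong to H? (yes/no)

yes

⟨11⟩ has order 3; its elements mod 19 are {1, 7, 11}.
7 is in this set.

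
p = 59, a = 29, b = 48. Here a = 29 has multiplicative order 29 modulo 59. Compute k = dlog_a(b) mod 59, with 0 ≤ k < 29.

4

Successive powers of 29 modulo 59:
  29^0=1  29^1=29  29^2=15  29^3=22  29^4=48
So 29^4 ≡ 48 (mod 59), giving k = 4.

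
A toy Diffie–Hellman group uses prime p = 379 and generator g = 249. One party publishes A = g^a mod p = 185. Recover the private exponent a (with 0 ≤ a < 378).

294

Baby-step giant-step with m = ceil(sqrt(378)) = 20.
Baby table (249^j mod 379 for j=0..19):
  0:1  1:249  2:224  3:63  4:148  5:89  6:179  7:228
  8:301  9:286  10:341  11:13  12:205  13:259  14:61  15:29
  16:20  17:53  18:311  19:123
Giant step factor: 249^(-20) ≡ 100 (mod 379).
Scan 185·100^i mod 379 for i = 0, 1, …:
  i=0: 185   i=1: 308   i=2: 101   i=3: 246
  i=4: 344   i=5: 290   i=6: 196   i=7: 271
  i=8: 191   i=9: 150     …   i=13: 156
  i=14: 61
Match at i=14, j=14: a = 14·20 + 14 = 294.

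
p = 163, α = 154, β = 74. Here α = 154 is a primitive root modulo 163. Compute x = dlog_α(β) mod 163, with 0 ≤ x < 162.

94

Baby-step giant-step with m = ceil(sqrt(162)) = 13.
Baby table (154^j mod 163 for j=0..12):
  0:1  1:154  2:81  3:86  4:41  5:120  6:61  7:103
  8:51  9:30  10:56  11:148  12:135
Giant step factor: 154^(-13) ≡ 11 (mod 163).
Scan 74·11^i mod 163 for i = 0, 1, …:
  i=0: 74   i=1: 162   i=2: 152   i=3: 42
  i=4: 136   i=5: 29   i=6: 156   i=7: 86
Match at i=7, j=3: x = 7·13 + 3 = 94.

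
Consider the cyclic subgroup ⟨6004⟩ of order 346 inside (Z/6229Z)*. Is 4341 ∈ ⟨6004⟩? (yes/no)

yes

4341 ∈ ⟨6004⟩ iff 4341^346 ≡ 1 (mod 6229), since |⟨6004⟩| = 346.
4341^346 mod 6229 = 1.
Since 1 = 1, 4341 lies in the subgroup.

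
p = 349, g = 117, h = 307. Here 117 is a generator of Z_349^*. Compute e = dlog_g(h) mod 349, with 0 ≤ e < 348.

Baby-step giant-step with m = ceil(sqrt(348)) = 19.
Baby table (117^j mod 349 for j=0..18):
  0:1  1:117  2:78  3:52  4:151  5:217  6:261  7:174
  8:116  9:310  10:323  11:99  12:66  13:44  14:262  15:291
  16:194  17:13  18:125
Giant step factor: 117^(-19) ≡ 74 (mod 349).
Scan 307·74^i mod 349 for i = 0, 1, …:
  i=0: 307   i=1: 33   i=2: 348   i=3: 275
  i=4: 108   i=5: 314   i=6: 202   i=7: 290
  i=8: 171   i=9: 90   i=10: 29   i=11: 52
Match at i=11, j=3: e = 11·19 + 3 = 212.

212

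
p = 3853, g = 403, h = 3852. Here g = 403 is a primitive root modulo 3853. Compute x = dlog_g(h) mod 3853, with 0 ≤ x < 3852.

1926

Baby-step giant-step with m = ceil(sqrt(3852)) = 63.
Baby table (403^j mod 3853 for j=0..62):
  0:1  1:403  2:583  3:3769  4:825  5:1117  6:3203  7:54
  8:2497  9:658  10:3170  11:2167  12:2523  13:3430  14:2916  15:3836
  16:855  17:1648  18:1428  19:1387  20:276  21:3344  22:2935  23:3787
  24:373  25:52  26:1691  27:3345  28:3338  29:517  30:289  31:877
  32:2808  33:2695  34:3392  35:3014  36:947  37:194  38:1122  39:1365
  40:2969  41:2077  42:930  43:1049  44:2770  45:2793  46:503  47:2353
  48:421  49:131  50:2704  51:3166  52:555  53:191  54:3766  55:3469
  56:3221  57:3455  58:1432  59:2999  60:2608  61:3008  62:2382
Giant step factor: 403^(-63) ≡ 3467 (mod 3853).
Scan 3852·3467^i mod 3853 for i = 0, 1, …:
  i=0: 3852   i=1: 386   i=2: 1271   i=3: 2578
  i=4: 2819   i=5: 2265   i=6: 341   i=7: 3229
  i=8: 1978   i=9: 3239     …   i=29: 3601
  i=30: 947
Match at i=30, j=36: x = 30·63 + 36 = 1926.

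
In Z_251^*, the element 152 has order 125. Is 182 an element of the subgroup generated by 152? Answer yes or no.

182 ∈ ⟨152⟩ iff 182^125 ≡ 1 (mod 251), since |⟨152⟩| = 125.
182^125 mod 251 = 250.
Since 250 ≠ 1, 182 does not lie in the subgroup.

no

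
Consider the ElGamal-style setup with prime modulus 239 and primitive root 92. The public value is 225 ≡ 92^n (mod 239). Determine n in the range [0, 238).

206

Baby-step giant-step with m = ceil(sqrt(238)) = 16.
Baby table (92^j mod 239 for j=0..15):
  0:1  1:92  2:99  3:26  4:2  5:184  6:198  7:52
  8:4  9:129  10:157  11:104  12:8  13:19  14:75  15:208
Giant step factor: 92^(-16) ≡ 15 (mod 239).
Scan 225·15^i mod 239 for i = 0, 1, …:
  i=0: 225   i=1: 29   i=2: 196   i=3: 72
  i=4: 124   i=5: 187   i=6: 176   i=7: 11
  i=8: 165   i=9: 85   i=10: 80   i=11: 5
  i=12: 75
Match at i=12, j=14: n = 12·16 + 14 = 206.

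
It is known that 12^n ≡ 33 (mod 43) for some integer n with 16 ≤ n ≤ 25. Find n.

Compute 12^16 mod 43 = 24, then multiply by 12 repeatedly:
  12^16=24  12^17=30  12^18=16  12^19=20  12^20=25
  12^21=42  12^22=31  12^23=28  12^24=35  12^25=33
Found 33 at exponent 25.

25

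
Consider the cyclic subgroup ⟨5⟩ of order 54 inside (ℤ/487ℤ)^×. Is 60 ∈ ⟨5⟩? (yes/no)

60 ∈ ⟨5⟩ iff 60^54 ≡ 1 (mod 487), since |⟨5⟩| = 54.
60^54 mod 487 = 1.
Since 1 = 1, 60 lies in the subgroup.

yes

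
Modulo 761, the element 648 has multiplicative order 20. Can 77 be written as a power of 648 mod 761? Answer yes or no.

yes

⟨648⟩ has order 20; its elements mod 761 are {1, 39, 41, 67, 77, 113, 159, 168, 297, 330, 431, 464, 593, 602, 648, 684, 694, 720, 722, 760}.
77 is in this set.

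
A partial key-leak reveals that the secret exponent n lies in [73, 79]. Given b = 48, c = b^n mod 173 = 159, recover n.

Compute 48^73 mod 173 = 3, then multiply by 48 repeatedly:
  48^73=3  48^74=144  48^75=165  48^76=135  48^77=79
  48^78=159
Found 159 at exponent 78.

78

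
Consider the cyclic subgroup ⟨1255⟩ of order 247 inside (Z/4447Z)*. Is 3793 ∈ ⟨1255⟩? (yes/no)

3793 ∈ ⟨1255⟩ iff 3793^247 ≡ 1 (mod 4447), since |⟨1255⟩| = 247.
3793^247 mod 4447 = 563.
Since 563 ≠ 1, 3793 does not lie in the subgroup.

no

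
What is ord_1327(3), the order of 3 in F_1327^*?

1326

The order of 3 must divide p − 1 = 1326 = 2 · 3 · 13 · 17.
Divisors: 1, 2, 3, 6, 13, 17, 26, 34, 39, 51, 78, 102, 221, 442, 663, 1326.
Check each in increasing order: 3^1 ≡ 3;  3^2 ≡ 9;  3^3 ≡ 27;  3^6 ≡ 729;  3^13 ≡ 596;  3^17 ≡ 504;  3^26 ≡ 907;  3^34 ≡ 559;  3^39 ≡ 483;  3^51 ≡ 412;  3^78 ≡ 1064;  3^102 ≡ 1215;  3^221 ≡ 348;  3^442 ≡ 347;  3^663 ≡ 1326;  3^1326 ≡ 1.
Smallest exponent giving 1 is 1326.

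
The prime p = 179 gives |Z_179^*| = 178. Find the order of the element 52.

89

The order of 52 must divide p − 1 = 178 = 2 · 89.
Divisors: 1, 2, 89, 178.
Check each in increasing order: 52^1 ≡ 52;  52^2 ≡ 19;  52^89 ≡ 1.
Smallest exponent giving 1 is 89.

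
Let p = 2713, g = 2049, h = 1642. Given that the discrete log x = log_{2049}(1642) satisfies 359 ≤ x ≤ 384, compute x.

365

Compute 2049^359 mod 2713 = 1479, then multiply by 2049 repeatedly:
  2049^359=1479  2049^360=50  2049^361=2069  2049^362=1675  2049^363=130
  2049^364=496  2049^365=1642
Found 1642 at exponent 365.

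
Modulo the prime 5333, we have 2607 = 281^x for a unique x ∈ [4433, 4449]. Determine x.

4437

Compute 281^4433 mod 5333 = 821, then multiply by 281 repeatedly:
  281^4433=821  281^4434=1382  281^4435=4366  281^4436=256  281^4437=2607
Found 2607 at exponent 4437.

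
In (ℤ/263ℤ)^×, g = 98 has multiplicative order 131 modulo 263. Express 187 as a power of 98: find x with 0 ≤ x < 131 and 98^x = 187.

43

Baby-step giant-step with m = ceil(sqrt(131)) = 12.
Baby table (98^j mod 263 for j=0..11):
  0:1  1:98  2:136  3:178  4:86  5:12  6:124  7:54
  8:32  9:243  10:144  11:173
Giant step factor: 98^(-12) ≡ 166 (mod 263).
Scan 187·166^i mod 263 for i = 0, 1, …:
  i=0: 187   i=1: 8   i=2: 13   i=3: 54
Match at i=3, j=7: x = 3·12 + 7 = 43.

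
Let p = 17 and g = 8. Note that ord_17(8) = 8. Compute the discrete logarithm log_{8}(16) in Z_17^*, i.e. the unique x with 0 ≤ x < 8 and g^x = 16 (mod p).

4

Successive powers of 8 modulo 17:
  8^0=1  8^1=8  8^2=13  8^3=2  8^4=16
So 8^4 ≡ 16 (mod 17), giving x = 4.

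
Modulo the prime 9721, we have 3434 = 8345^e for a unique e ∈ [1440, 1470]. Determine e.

1443

Compute 8345^1440 mod 9721 = 5079, then multiply by 8345 repeatedly:
  8345^1440=5079  8345^1441=695  8345^1442=6059  8345^1443=3434
Found 3434 at exponent 1443.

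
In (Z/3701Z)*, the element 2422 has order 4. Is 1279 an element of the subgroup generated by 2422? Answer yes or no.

⟨2422⟩ has order 4; its elements mod 3701 are {1, 1279, 2422, 3700}.
1279 is in this set.

yes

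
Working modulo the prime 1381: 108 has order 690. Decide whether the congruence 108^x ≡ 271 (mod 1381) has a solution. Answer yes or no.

no

271 ∈ ⟨108⟩ iff 271^690 ≡ 1 (mod 1381), since |⟨108⟩| = 690.
271^690 mod 1381 = 1380.
Since 1380 ≠ 1, 271 does not lie in the subgroup.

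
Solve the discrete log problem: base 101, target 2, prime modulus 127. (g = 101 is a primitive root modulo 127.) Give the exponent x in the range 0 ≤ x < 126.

90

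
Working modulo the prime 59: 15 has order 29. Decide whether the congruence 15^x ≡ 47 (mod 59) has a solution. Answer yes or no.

no

47 ∈ ⟨15⟩ iff 47^29 ≡ 1 (mod 59), since |⟨15⟩| = 29.
47^29 mod 59 = 58.
Since 58 ≠ 1, 47 does not lie in the subgroup.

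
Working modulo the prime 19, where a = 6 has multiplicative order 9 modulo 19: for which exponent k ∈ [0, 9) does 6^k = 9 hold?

Successive powers of 6 modulo 19:
  6^0=1  6^1=6  6^2=17  6^3=7  6^4=4  6^5=5
  6^6=11  6^7=9
So 6^7 ≡ 9 (mod 19), giving k = 7.

7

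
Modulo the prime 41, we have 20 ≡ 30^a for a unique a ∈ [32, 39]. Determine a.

Compute 30^32 mod 41 = 18, then multiply by 30 repeatedly:
  30^32=18  30^33=7  30^34=5  30^35=27  30^36=31
  30^37=28  30^38=20
Found 20 at exponent 38.

38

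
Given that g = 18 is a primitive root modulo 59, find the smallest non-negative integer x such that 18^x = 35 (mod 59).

10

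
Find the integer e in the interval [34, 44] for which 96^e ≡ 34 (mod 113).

37

Compute 96^34 mod 113 = 104, then multiply by 96 repeatedly:
  96^34=104  96^35=40  96^36=111  96^37=34
Found 34 at exponent 37.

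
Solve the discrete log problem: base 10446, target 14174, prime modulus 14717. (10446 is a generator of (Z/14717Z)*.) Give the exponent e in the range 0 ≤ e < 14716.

Baby-step giant-step with m = ceil(sqrt(14716)) = 122.
Baby table (10446^j mod 14717 for j=0..121):
  0:1  1:10446  2:7078  3:13297  4:1416  5:951  6:171  7:5509
  8:3544  9:7369  10:6664  11:734  12:14524  13:151  14:2627  15:9154
  16:6335  17:7778  18:11148  19:11104  20:7707  21:5332  22:8944  23:5508
  24:7815  25:291  26:8084  27:14035  28:13573  29:14697  30:11835  31:5610
  32:13683  33:1114  34:10414  35:11297  36:7556  37:2705  38:14507  39:13890
  40:37  41:3860  42:11697  43:6328  44:8241  45:5753  46:6327  47:12512
  48:13392  49:7747  50:11096  51:12441  52:7576  53:5587  54:8897  55:207
  56:13640  57:8163  58:400  59:13489  60:5536  61:5963  62:7154  63:12475
  64:9532  65:10767  66:4768  67:4200  68:1823  69:13977  70:11102  71:1532
  72:5893  73:11784  74:2676  75:5913  76:14666  77:11783  78:6947  79:13552
  80:1369  81:10367  82:5996  83:13381  84:10577  85:6823  86:13344  87:6717
  88:9843  89:7016  90:13193  91:4090  92:689  93:681  94:5415  95:7659
  96:4302  97:7691  98:83  99:13432  100:13511  101:14593  102:14509  103:5348
  104:14193  105:1020  106:14529  107:8230  108:8583  109:2054  110:13415  111:12533
  112:12003  113:9215  114:10710  115:12743  116:12830  117:9178  118:6850  119:1046
  120:6502  121:937
Giant step factor: 10446^(-122) ≡ 9069 (mod 14717).
Scan 14174·9069^i mod 14717 for i = 0, 1, …:
  i=0: 14174   i=1: 5728   i=2: 10939   i=3: 13211
  i=4: 14179   i=5: 6922   i=6: 7613   i=7: 4850
  i=8: 10254   i=9: 11520     …   i=27: 9268
  i=28: 2705
Match at i=28, j=37: e = 28·122 + 37 = 3453.

3453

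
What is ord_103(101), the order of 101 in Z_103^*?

The order of 101 must divide p − 1 = 102 = 2 · 3 · 17.
Divisors: 1, 2, 3, 6, 17, 34, 51, 102.
Check each in increasing order: 101^1 ≡ 101;  101^2 ≡ 4;  101^3 ≡ 95;  101^6 ≡ 64;  101^17 ≡ 47;  101^34 ≡ 46;  101^51 ≡ 102;  101^102 ≡ 1.
Smallest exponent giving 1 is 102.

102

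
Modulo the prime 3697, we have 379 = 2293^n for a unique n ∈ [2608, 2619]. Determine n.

2615

Compute 2293^2608 mod 3697 = 3613, then multiply by 2293 repeatedly:
  2293^2608=3613  2293^2609=3329  2293^2610=2789  2293^2611=3064  2293^2612=1452
  2293^2613=2136  2293^2614=3020  2293^2615=379
Found 379 at exponent 2615.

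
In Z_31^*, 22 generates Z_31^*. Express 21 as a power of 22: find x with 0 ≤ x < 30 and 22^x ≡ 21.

7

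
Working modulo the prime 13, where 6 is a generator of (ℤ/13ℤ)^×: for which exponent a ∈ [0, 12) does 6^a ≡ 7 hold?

Successive powers of 6 modulo 13:
  6^0=1  6^1=6  6^2=10  6^3=8  6^4=9  6^5=2
  6^6=12  6^7=7
So 6^7 ≡ 7 (mod 13), giving a = 7.

7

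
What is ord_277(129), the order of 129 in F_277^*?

The order of 129 must divide p − 1 = 276 = 2^2 · 3 · 23.
Divisors: 1, 2, 3, 4, 6, 12, 23, 46, 69, 92, 138, 276.
Check each in increasing order: 129^1 ≡ 129;  129^2 ≡ 21;  129^3 ≡ 216;  129^4 ≡ 164;  129^6 ≡ 120;  129^12 ≡ 273;  129^23 ≡ 217;  129^46 ≡ 276;  129^69 ≡ 60;  129^92 ≡ 1.
Smallest exponent giving 1 is 92.

92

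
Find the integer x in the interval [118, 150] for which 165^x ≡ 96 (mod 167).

136

Compute 165^118 mod 167 = 56, then multiply by 165 repeatedly:
  165^118=56  165^119=55  165^120=57  165^121=53  165^122=61
  165^123=45  165^124=77  165^125=13  165^126=141  165^127=52
  165^128=63  165^129=41  165^130=85  165^131=164  165^132=6
  165^133=155  165^134=24  165^135=119  165^136=96
Found 96 at exponent 136.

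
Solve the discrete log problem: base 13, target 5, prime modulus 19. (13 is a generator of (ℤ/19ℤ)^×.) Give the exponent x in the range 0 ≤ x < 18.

Successive powers of 13 modulo 19:
  13^0=1  13^1=13  13^2=17  13^3=12  13^4=4  13^5=14
  13^6=11  13^7=10  13^8=16  13^9=18  13^10=6  13^11=2
  13^12=7  13^13=15  13^14=5
So 13^14 ≡ 5 (mod 19), giving x = 14.

14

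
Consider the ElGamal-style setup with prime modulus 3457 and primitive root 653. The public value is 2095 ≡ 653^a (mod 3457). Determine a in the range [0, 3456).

263

Baby-step giant-step with m = ceil(sqrt(3456)) = 59.
Baby table (653^j mod 3457 for j=0..58):
  0:1  1:653  2:1198  3:1012  4:549  5:2426  6:872  7:2468
  8:642  9:929  10:1662  11:3245  12:3301  13:1842  14:3247  15:1150
  16:781  17:1814  18:2248  19:2176  20:101  21:270  22:3  23:1959
  24:137  25:3036  26:1647  27:364  28:2616  29:490  30:1926  31:2787
  32:1529  33:2821  34:2989  35:2069  36:2827  37:3450  38:2343  39:1985
  40:3287  41:3071  42:303  43:810  44:9  45:2420  46:411  47:2194
  48:1484  49:1092  50:934  51:1470  52:2321  53:1447  54:1130  55:1549
  56:2053  57:2750  58:1567
Giant step factor: 653^(-59) ≡ 2140 (mod 3457).
Scan 2095·2140^i mod 3457 for i = 0, 1, …:
  i=0: 2095   i=1: 3028   i=2: 1502   i=3: 2727
  i=4: 364
Match at i=4, j=27: a = 4·59 + 27 = 263.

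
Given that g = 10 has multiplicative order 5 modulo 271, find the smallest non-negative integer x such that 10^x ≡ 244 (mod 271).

4

Successive powers of 10 modulo 271:
  10^0=1  10^1=10  10^2=100  10^3=187  10^4=244
So 10^4 ≡ 244 (mod 271), giving x = 4.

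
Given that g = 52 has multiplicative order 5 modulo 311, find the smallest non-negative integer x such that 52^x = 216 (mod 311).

2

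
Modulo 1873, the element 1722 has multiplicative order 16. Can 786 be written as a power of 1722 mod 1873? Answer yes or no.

no

786 ∈ ⟨1722⟩ iff 786^16 ≡ 1 (mod 1873), since |⟨1722⟩| = 16.
786^16 mod 1873 = 1337.
Since 1337 ≠ 1, 786 does not lie in the subgroup.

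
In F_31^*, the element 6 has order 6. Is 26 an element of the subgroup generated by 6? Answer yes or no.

yes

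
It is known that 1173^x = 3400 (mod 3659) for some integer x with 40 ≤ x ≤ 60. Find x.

59

Compute 1173^40 mod 3659 = 3336, then multiply by 1173 repeatedly:
  1173^40=3336  1173^41=1657  1173^42=732  1173^43=2430  1173^44=29
  1173^45=1086  1173^46=546  1173^47=133  1173^48=2331  1173^49=990
  1173^50=1367  1173^51=849  1173^52=629  1173^53=2358  1173^54=3389
  1173^55=1623  1173^56=1099  1173^57=1159  1173^58=2018  1173^59=3400
Found 3400 at exponent 59.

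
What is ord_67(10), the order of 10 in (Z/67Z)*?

The order of 10 must divide p − 1 = 66 = 2 · 3 · 11.
Divisors: 1, 2, 3, 6, 11, 22, 33, 66.
Check each in increasing order: 10^1 ≡ 10;  10^2 ≡ 33;  10^3 ≡ 62;  10^6 ≡ 25;  10^11 ≡ 29;  10^22 ≡ 37;  10^33 ≡ 1.
Smallest exponent giving 1 is 33.

33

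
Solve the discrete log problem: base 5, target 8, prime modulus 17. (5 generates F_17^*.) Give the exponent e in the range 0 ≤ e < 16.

Successive powers of 5 modulo 17:
  5^0=1  5^1=5  5^2=8
So 5^2 ≡ 8 (mod 17), giving e = 2.

2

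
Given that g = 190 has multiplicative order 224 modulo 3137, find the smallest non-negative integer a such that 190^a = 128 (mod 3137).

110

Baby-step giant-step with m = ceil(sqrt(224)) = 15.
Baby table (190^j mod 3137 for j=0..14):
  0:1  1:190  2:1593  3:1518  4:2953  5:2684  6:1766  7:3018
  8:2486  9:1790  10:1304  11:3074  12:578  13:25  14:1613
Giant step factor: 190^(-15) ≡ 2379 (mod 3137).
Scan 128·2379^i mod 3137 for i = 0, 1, …:
  i=0: 128   i=1: 223   i=2: 364   i=3: 144
  i=4: 643   i=5: 1978   i=6: 162   i=7: 2684
Match at i=7, j=5: a = 7·15 + 5 = 110.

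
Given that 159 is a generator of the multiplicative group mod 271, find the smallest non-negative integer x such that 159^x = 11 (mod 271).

Baby-step giant-step with m = ceil(sqrt(270)) = 17.
Baby table (159^j mod 271 for j=0..16):
  0:1  1:159  2:78  3:207  4:122  5:157  6:31  7:51
  8:250  9:184  10:259  11:260  12:148  13:226  14:162  15:13
  16:170
Giant step factor: 159^(-17) ≡ 120 (mod 271).
Scan 11·120^i mod 271 for i = 0, 1, …:
  i=0: 11   i=1: 236   i=2: 136   i=3: 60
  i=4: 154   i=5: 52   i=6: 7   i=7: 27
  i=8: 259
Match at i=8, j=10: x = 8·17 + 10 = 146.

146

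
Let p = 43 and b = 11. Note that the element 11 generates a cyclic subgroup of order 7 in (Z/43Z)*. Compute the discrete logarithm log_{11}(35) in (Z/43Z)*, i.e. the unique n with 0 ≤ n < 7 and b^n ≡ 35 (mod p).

Successive powers of 11 modulo 43:
  11^0=1  11^1=11  11^2=35
So 11^2 ≡ 35 (mod 43), giving n = 2.

2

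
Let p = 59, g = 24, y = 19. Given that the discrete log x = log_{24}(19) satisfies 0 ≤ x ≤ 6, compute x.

Compute 24^0 mod 59 = 1, then multiply by 24 repeatedly:
  24^0=1  24^1=24  24^2=45  24^3=18  24^4=19
Found 19 at exponent 4.

4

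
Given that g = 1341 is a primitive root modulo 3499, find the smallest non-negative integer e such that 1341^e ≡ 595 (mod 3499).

Baby-step giant-step with m = ceil(sqrt(3498)) = 60.
Baby table (1341^j mod 3499 for j=0..59):
  0:1  1:1341  2:3294  3:1516  4:37  5:631  6:2912  7:108
  8:1369  9:2353  10:2774  11:497  12:1667  13:3085  14:1167  15:894
  16:2196  17:2177  18:1191  19:1587  20:775  21:72  22:2079  23:2735
  24:683  25:2664  26:3444  27:3223  28:778  29:596  30:1464  31:285
  32:794  33:1058  34:1683  35:48  36:1386  37:657  38:2788  39:1776
  40:2296  41:3315  42:1685  43:2730  44:976  45:190  46:2862  47:3038
  48:1122  49:32  50:924  51:438  52:3025  53:1184  54:2697  55:2210
  56:3456  57:1820  58:1817  59:1293
Giant step factor: 1341^(-60) ≡ 2914 (mod 3499).
Scan 595·2914^i mod 3499 for i = 0, 1, …:
  i=0: 595   i=1: 1825   i=2: 3069   i=3: 3121
  i=4: 693   i=5: 479   i=6: 3204   i=7: 1124
  i=8: 272   i=9: 1834     …   i=38: 2364
  i=39: 2664
Match at i=39, j=25: e = 39·60 + 25 = 2365.

2365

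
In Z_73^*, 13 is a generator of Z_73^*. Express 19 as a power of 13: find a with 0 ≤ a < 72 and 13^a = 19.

34

Baby-step giant-step with m = ceil(sqrt(72)) = 9.
Baby table (13^j mod 73 for j=0..8):
  0:1  1:13  2:23  3:7  4:18  5:15  6:49  7:53
  8:32
Giant step factor: 13^(-9) ≡ 63 (mod 73).
Scan 19·63^i mod 73 for i = 0, 1, …:
  i=0: 19   i=1: 29   i=2: 2   i=3: 53
Match at i=3, j=7: a = 3·9 + 7 = 34.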